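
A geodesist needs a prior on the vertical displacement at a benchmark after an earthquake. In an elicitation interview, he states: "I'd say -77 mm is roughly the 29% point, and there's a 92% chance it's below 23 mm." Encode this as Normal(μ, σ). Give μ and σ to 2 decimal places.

μ = -48.74, σ = 51.06

The p-quantile of Normal(μ,σ) is μ + z_p·σ, with z_{0.29} = -0.5534 and z_{0.92} = 1.405.
Eliminate σ: μ = (z₂·x₁ − z₁·x₂)/(z₂ − z₁) = (1.405·-77 − (-0.5534)·23)/1.958 = -48.74.
Then σ = (x₂ − x₁)/(z₂ − z₁) = (23 − -77)/1.958 = 51.06.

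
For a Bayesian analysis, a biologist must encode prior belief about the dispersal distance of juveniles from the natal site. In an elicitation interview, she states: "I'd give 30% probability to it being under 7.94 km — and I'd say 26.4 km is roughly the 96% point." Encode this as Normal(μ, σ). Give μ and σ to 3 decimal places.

The p-quantile of Normal(μ,σ) is μ + z_p·σ, with z_{0.3} = -0.5244 and z_{0.96} = 1.751.
Eliminate σ: μ = (z₂·x₁ − z₁·x₂)/(z₂ − z₁) = (1.751·7.94 − (-0.5244)·26.4)/2.275 = 12.195.
Then σ = (x₂ − x₁)/(z₂ − z₁) = (26.4 − 7.94)/2.275 = 8.114.

μ = 12.195, σ = 8.114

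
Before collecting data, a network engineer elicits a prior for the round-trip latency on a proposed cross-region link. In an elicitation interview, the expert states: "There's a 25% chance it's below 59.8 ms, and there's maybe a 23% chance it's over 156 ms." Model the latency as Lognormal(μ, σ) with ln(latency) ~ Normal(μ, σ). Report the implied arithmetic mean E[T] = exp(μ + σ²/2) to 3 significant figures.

E[T] ≈ 119 ms

If T ~ Lognormal(μ,σ) then ln T ~ Normal(μ,σ), so the p-quantile of ln T is μ + z_p·σ.
ln(59.8) = 4.091 and ln(156) = 5.05; z_{0.25} = -0.6745, z_{0.77} = 0.7388.
σ = (5.05 − 4.091)/(0.7388 − (-0.6745)) = 0.678.
μ = 4.091 − (-0.6745)·0.678 = 4.549.
E[T] = exp(μ + σ²/2) = exp(4.549 + 0.2301) = 119 ms.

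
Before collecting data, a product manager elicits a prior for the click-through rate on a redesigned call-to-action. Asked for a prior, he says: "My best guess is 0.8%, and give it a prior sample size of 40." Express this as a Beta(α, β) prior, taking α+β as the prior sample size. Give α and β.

α = 0.32, β = 39.68

Under the effective-sample-size interpretation, Beta(α, β) has prior mean α/(α+β) and prior sample size α+β.
So α+β = 40 and α/(α+β) = 0.008, giving α = 0.008·40 = 0.32 and β = 40 − 0.32 = 39.68.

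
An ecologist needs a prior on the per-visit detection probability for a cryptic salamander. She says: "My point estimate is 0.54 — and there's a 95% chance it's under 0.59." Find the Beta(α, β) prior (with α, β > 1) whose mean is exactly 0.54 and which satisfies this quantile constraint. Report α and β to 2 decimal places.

α ≈ 143.71, β ≈ 122.42

With mean 0.54 fixed, write α = 0.54s, β = 0.46s where s = α+β.
Need P(θ < 0.59) = 0.95 under Beta(0.54s, 0.46s). Normal approximation: (q−m)/√(m(1−m)/s) ≈ z_{0.95} = 1.64, so s ≈ 0.54·0.46·(1.64)²/(0.59−0.54)² = 268.8.
At s = 268.8: P(θ<0.59) ≈ 0.951. Adjusting to match 0.95 gives s ≈ 266.13.
So α = 0.54·266.13 ≈ 143.71, β = 0.46·266.13 ≈ 122.42.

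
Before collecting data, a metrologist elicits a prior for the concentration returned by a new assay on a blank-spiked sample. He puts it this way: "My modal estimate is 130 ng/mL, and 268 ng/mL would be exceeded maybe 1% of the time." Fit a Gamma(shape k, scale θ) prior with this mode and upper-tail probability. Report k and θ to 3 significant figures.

k ≈ 10.3, θ ≈ 13.9

Gamma(k,θ) with k>1 has mode (k−1)θ, so θ = 130/(k−1).
Need P(X < 268) = 0.99 with θ tied to k this way. Start at k = 2, θ = 130: P(X<268) ≈ 0.610.
Too low — raise k to concentrate. Iterating converges to k ≈ 10.3.
Then θ = 130/(10.3−1) ≈ 13.9.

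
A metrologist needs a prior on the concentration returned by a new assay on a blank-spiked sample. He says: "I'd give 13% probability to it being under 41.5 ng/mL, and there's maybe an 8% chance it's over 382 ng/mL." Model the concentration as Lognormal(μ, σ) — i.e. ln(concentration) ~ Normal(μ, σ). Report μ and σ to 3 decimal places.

μ ≈ 4.713, σ ≈ 0.877

If T ~ Lognormal(μ,σ) then ln T ~ Normal(μ,σ), so the p-quantile of ln T is μ + z_p·σ.
ln(41.5) = 3.726 and ln(382) = 5.945; z_{0.13} = -1.126, z_{0.92} = 1.405.
σ = (5.945 − 3.726)/(1.405 − (-1.126)) = 0.877.
μ = 3.726 − (-1.126)·0.877 = 4.713.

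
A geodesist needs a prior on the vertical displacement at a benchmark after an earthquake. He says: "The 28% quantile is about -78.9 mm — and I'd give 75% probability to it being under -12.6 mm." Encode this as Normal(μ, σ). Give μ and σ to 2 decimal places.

μ = -48.17, σ = 52.73

The p-quantile of Normal(μ,σ) is μ + z_p·σ, with z_{0.28} = -0.5828 and z_{0.75} = 0.6745.
Eliminate σ: μ = (z₂·x₁ − z₁·x₂)/(z₂ − z₁) = (0.6745·-78.9 − (-0.5828)·-12.6)/1.257 = -48.17.
Then σ = (x₂ − x₁)/(z₂ − z₁) = (-12.6 − -78.9)/1.257 = 52.73.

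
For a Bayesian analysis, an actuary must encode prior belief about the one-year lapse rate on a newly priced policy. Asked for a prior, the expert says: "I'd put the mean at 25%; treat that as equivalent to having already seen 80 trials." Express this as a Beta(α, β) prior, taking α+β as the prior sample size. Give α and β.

α = 20, β = 60

Under the effective-sample-size interpretation, Beta(α, β) has prior mean α/(α+β) and prior sample size α+β.
So α+β = 80 and α/(α+β) = 0.25, giving α = 0.25·80 = 20 and β = 80 − 20 = 60.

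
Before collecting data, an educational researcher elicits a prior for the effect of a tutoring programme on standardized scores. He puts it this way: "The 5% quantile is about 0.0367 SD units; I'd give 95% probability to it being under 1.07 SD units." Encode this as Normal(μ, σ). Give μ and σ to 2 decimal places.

μ = 0.55, σ = 0.31

For Normal(μ,σ), the p-quantile is μ + z_p·σ. Here z_{0.05} = -1.645, z_{0.95} = 1.645.
So 0.0367 = μ − 1.645σ and 1.07 = μ + 1.645σ.
Subtracting: σ = (1.07 − 0.0367)/(1.645 − (-1.645)) = 0.31.
Then μ = 0.0367 − (-1.645)·0.31 = 0.55.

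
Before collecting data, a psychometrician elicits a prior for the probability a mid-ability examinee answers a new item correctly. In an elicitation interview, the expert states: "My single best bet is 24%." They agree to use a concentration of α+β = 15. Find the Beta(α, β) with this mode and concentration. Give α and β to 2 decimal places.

For α,β > 1 the Beta mode is (α−1)/(α+β−2). With α+β = 15, the mode is (α−1)/13.
Set (α−1)/13 = 0.24 → α = 1 + 0.24·13 = 4.12.
β = 15 − α = 10.88.

α = 4.12, β = 10.88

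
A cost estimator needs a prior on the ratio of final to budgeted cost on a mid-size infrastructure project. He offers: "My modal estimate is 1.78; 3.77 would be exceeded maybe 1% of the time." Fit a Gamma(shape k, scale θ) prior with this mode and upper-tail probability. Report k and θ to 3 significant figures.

Gamma(k,θ) with k>1 has mode (k−1)θ, so θ = 1.78/(k−1).
Need P(X < 3.77) = 0.99 with θ tied to k this way. Start at k = 2, θ = 1.78: P(X<3.77) ≈ 0.625.
Too low — raise k to concentrate. Iterating converges to k ≈ 9.63.
Then θ = 1.78/(9.63−1) ≈ 0.206.

k ≈ 9.63, θ ≈ 0.206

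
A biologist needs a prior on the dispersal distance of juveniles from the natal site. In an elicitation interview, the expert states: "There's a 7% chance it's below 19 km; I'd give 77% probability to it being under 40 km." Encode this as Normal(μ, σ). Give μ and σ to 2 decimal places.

The p-quantile of Normal(μ,σ) is μ + z_p·σ, with z_{0.07} = -1.476 and z_{0.77} = 0.7388.
Eliminate σ: μ = (z₂·x₁ − z₁·x₂)/(z₂ − z₁) = (0.7388·19 − (-1.476)·40)/2.215 = 32.99.
Then σ = (x₂ − x₁)/(z₂ − z₁) = (40 − 19)/2.215 = 9.48.

μ = 32.99, σ = 9.48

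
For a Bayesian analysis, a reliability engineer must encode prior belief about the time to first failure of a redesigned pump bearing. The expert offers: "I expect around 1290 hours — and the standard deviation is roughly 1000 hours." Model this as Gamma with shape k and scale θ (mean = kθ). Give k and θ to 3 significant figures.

k ≈ 1.66, θ ≈ 775

For Gamma(k, scale θ): mean = kθ, variance = kθ², so CV = 1/√k.
CV = SD/mean = 1000/1290 = 0.7752, hence k = 1/CV² = 1.66.
Then θ = mean/k = 1290/1.66 = 775.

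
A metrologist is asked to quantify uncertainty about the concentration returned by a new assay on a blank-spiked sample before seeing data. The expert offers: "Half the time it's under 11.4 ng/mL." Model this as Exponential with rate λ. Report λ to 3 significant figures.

Exponential median = ln 2 / λ, so λ = ln 2 / 11.4 = 0.0608.

λ ≈ 0.0608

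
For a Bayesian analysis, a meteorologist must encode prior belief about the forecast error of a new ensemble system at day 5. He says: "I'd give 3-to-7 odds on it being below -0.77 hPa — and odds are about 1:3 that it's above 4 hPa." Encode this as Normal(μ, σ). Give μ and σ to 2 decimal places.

μ = 1.32, σ = 3.98

The p-quantile of Normal(μ,σ) is μ + z_p·σ, with z_{0.3} = -0.5244 and z_{0.75} = 0.6745.
Eliminate σ: μ = (z₂·x₁ − z₁·x₂)/(z₂ − z₁) = (0.6745·-0.77 − (-0.5244)·4)/1.199 = 1.32.
Then σ = (x₂ − x₁)/(z₂ − z₁) = (4 − -0.77)/1.199 = 3.98.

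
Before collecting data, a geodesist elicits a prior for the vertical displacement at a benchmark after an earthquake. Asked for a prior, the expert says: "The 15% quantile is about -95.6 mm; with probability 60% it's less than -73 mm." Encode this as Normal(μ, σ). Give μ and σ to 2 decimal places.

μ = -77.44, σ = 17.52

The p-quantile of Normal(μ,σ) is μ + z_p·σ, with z_{0.15} = -1.036 and z_{0.6} = 0.2533.
Eliminate σ: μ = (z₂·x₁ − z₁·x₂)/(z₂ − z₁) = (0.2533·-95.6 − (-1.036)·-73)/1.29 = -77.44.
Then σ = (x₂ − x₁)/(z₂ − z₁) = (-73 − -95.6)/1.29 = 17.52.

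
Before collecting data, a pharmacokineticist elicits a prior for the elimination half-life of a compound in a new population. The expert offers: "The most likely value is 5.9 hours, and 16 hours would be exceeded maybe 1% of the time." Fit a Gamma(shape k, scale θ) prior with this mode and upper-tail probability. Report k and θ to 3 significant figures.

Gamma(k,θ) with k>1 has mode (k−1)θ, so θ = 5.9/(k−1).
Need P(X < 16) = 0.99 with θ tied to k this way. Start at k = 2, θ = 5.9: P(X<16) ≈ 0.753.
Too low — raise k to concentrate. Iterating converges to k ≈ 5.63.
Then θ = 5.9/(5.63−1) ≈ 1.27.

k ≈ 5.63, θ ≈ 1.27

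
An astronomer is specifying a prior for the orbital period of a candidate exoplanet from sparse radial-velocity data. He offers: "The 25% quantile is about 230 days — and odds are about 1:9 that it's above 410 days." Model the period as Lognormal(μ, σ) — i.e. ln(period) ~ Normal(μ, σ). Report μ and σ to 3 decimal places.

μ ≈ 5.637, σ ≈ 0.296

If T ~ Lognormal(μ,σ) then ln T ~ Normal(μ,σ), so the p-quantile of ln T is μ + z_p·σ.
ln(230) = 5.438 and ln(410) = 6.016; z_{0.25} = -0.6745, z_{0.9} = 1.282.
σ = (6.016 − 5.438)/(1.282 − (-0.6745)) = 0.296.
μ = 5.438 − (-0.6745)·0.296 = 5.637.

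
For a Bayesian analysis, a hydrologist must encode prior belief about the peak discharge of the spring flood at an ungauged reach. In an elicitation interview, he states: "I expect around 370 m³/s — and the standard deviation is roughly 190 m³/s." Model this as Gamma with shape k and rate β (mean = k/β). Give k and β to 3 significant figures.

For Gamma(k, rate β): mean = k/β, variance = k/β², so CV = 1/√k.
CV = SD/mean = 190/370 = 0.5135, hence k = 1/CV² = 3.79.
Then β = k/mean = 3.79/370 = 0.0102.

k ≈ 3.79, β ≈ 0.0102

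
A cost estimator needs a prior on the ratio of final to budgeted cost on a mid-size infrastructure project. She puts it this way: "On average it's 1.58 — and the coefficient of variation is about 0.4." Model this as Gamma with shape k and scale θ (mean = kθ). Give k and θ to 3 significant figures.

For Gamma(k, scale θ): mean = kθ, variance = kθ², so CV = 1/√k.
CV = 0.4, hence k = 1/CV² = 6.25.
Then θ = mean/k = 1.58/6.25 = 0.253.

k ≈ 6.25, θ ≈ 0.253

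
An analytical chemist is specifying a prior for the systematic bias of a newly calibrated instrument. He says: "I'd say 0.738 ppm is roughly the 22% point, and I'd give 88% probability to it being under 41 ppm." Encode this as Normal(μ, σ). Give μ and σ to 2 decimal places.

μ = 16.70, σ = 20.68

The p-quantile of Normal(μ,σ) is μ + z_p·σ, with z_{0.22} = -0.7722 and z_{0.88} = 1.175.
Eliminate σ: μ = (z₂·x₁ − z₁·x₂)/(z₂ − z₁) = (1.175·0.738 − (-0.7722)·41)/1.947 = 16.70.
Then σ = (x₂ − x₁)/(z₂ − z₁) = (41 − 0.738)/1.947 = 20.68.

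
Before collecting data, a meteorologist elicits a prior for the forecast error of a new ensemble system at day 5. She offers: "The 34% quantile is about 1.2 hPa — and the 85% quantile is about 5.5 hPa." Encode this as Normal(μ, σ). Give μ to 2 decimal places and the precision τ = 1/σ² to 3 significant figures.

μ = 2.42, τ = 0.114

For Normal(μ,σ), the p-quantile is μ + z_p·σ. Here z_{0.34} = -0.4125, z_{0.85} = 1.036.
So 1.2 = μ − 0.4125σ and 5.5 = μ + 1.036σ.
Subtracting: σ = (5.5 − 1.2)/(1.036 − (-0.4125)) = 2.97.
Then μ = 1.2 − (-0.4125)·2.97 = 2.42.
Precision τ = 1/σ² = 1/2.968² = 0.114.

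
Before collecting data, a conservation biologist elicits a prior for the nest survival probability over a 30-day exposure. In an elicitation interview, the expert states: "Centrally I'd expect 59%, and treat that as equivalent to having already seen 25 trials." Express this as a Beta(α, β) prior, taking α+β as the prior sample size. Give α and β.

α = 14.75, β = 10.25

Under the effective-sample-size interpretation, Beta(α, β) has prior mean α/(α+β) and prior sample size α+β.
So α+β = 25 and α/(α+β) = 0.59, giving α = 0.59·25 = 14.75 and β = 25 − 14.75 = 10.25.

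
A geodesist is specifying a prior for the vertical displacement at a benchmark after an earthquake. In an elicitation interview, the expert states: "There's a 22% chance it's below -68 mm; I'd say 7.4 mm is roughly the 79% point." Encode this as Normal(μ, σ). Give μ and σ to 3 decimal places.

μ = -31.117, σ = 47.763

For Normal(μ,σ), the p-quantile is μ + z_p·σ. Here z_{0.22} = -0.7722, z_{0.79} = 0.8064.
So -68 = μ − 0.7722σ and 7.4 = μ + 0.8064σ.
Subtracting: σ = (7.4 − -68)/(0.8064 − (-0.7722)) = 47.763.
Then μ = -68 − (-0.7722)·47.763 = -31.117.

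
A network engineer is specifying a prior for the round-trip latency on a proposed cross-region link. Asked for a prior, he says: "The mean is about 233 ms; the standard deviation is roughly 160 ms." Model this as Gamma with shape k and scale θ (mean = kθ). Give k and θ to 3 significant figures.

For Gamma(k, scale θ): mean = kθ, variance = kθ², so CV = 1/√k.
CV = SD/mean = 160/233 = 0.6867, hence k = 1/CV² = 2.12.
Then θ = mean/k = 233/2.12 = 110.

k ≈ 2.12, θ ≈ 110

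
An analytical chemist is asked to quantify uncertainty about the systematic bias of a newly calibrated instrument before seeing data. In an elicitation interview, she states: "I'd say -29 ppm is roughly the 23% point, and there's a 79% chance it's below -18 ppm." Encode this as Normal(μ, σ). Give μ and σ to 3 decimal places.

μ = -23.741, σ = 7.119

For Normal(μ,σ), the p-quantile is μ + z_p·σ. Here z_{0.23} = -0.7388, z_{0.79} = 0.8064.
So -29 = μ − 0.7388σ and -18 = μ + 0.8064σ.
Subtracting: σ = (-18 − -29)/(0.8064 − (-0.7388)) = 7.119.
Then μ = -29 − (-0.7388)·7.119 = -23.741.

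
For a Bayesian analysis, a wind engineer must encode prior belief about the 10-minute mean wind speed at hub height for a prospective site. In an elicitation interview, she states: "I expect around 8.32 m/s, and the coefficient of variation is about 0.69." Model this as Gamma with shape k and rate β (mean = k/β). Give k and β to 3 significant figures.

For Gamma(k, rate β): mean = k/β, variance = k/β², so CV = 1/√k.
CV = 0.69, hence k = 1/CV² = 2.1.
Then β = k/mean = 2.1/8.32 = 0.252.

k ≈ 2.1, β ≈ 0.252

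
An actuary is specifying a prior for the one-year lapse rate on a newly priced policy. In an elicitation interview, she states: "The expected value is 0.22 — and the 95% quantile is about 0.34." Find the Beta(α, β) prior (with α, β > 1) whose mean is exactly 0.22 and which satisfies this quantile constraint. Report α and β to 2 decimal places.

With mean 0.22 fixed, write α = 0.22s, β = 0.78s where s = α+β.
Need P(θ < 0.34) = 0.95 under Beta(0.22s, 0.78s). Normal approximation: (q−m)/√(m(1−m)/s) ≈ z_{0.95} = 1.64, so s ≈ 0.22·0.78·(1.64)²/(0.34−0.22)² = 32.2.
At s = 32.2: P(θ<0.34) ≈ 0.940. Adjusting to match 0.95 gives s ≈ 36.28.
So α = 0.22·36.28 ≈ 7.98, β = 0.78·36.28 ≈ 28.30.

α ≈ 7.98, β ≈ 28.30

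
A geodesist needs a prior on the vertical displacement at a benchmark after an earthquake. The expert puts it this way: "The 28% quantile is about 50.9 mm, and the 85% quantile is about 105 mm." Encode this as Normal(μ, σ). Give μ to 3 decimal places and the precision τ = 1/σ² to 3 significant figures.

For Normal(μ,σ), the p-quantile is μ + z_p·σ. Here z_{0.28} = -0.5828, z_{0.85} = 1.036.
So 50.9 = μ − 0.5828σ and 105 = μ + 1.036σ.
Subtracting: σ = (105 − 50.9)/(1.036 − (-0.5828)) = 33.410.
Then μ = 50.9 − (-0.5828)·33.410 = 70.373.
Precision τ = 1/σ² = 1/33.41² = 0.000896.

μ = 70.373, τ = 0.000896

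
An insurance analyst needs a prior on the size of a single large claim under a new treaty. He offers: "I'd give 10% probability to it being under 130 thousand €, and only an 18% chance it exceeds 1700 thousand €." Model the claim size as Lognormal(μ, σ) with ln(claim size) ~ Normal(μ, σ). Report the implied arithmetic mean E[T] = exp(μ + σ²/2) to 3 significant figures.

E[T] ≈ 1160 thousand €

If T ~ Lognormal(μ,σ) then ln T ~ Normal(μ,σ), so the p-quantile of ln T is μ + z_p·σ.
ln(130) = 4.868 and ln(1700) = 7.438; z_{0.1} = -1.282, z_{0.82} = 0.9154.
σ = (7.438 − 4.868)/(0.9154 − (-1.282)) = 1.170.
μ = 4.868 − (-1.282)·1.170 = 6.367.
E[T] = exp(μ + σ²/2) = exp(6.367 + 0.6847) = 1160 thousand €.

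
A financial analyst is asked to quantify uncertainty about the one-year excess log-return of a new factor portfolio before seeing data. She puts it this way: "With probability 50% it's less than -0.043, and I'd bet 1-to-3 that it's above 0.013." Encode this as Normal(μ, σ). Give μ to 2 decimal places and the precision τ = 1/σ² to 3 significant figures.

For Normal(μ,σ), the p-quantile is μ + z_p·σ. Here z_{0.5} = 0, z_{0.75} = 0.6745.
So -0.043 = μ + 0σ and 0.013 = μ + 0.6745σ.
Subtracting: σ = (0.013 − -0.043)/(0.6745 − (0)) = 0.08.
Then μ = -0.043 − (0)·0.08 = -0.04.
Precision τ = 1/σ² = 1/0.08303² = 145.

μ = -0.04, τ = 145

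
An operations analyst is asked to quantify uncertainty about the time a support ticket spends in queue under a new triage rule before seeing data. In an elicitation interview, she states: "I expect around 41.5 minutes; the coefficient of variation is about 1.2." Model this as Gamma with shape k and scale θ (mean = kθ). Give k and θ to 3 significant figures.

For Gamma(k, scale θ): mean = kθ, variance = kθ², so CV = 1/√k.
CV = 1.2, hence k = 1/CV² = 0.694.
Then θ = mean/k = 41.5/0.694 = 59.8.

k ≈ 0.694, θ ≈ 59.8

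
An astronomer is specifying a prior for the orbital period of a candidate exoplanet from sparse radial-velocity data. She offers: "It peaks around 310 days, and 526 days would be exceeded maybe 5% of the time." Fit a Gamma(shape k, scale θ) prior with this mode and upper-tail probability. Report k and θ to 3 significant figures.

Gamma(k,θ) with k>1 has mode (k−1)θ, so θ = 310/(k−1).
Need P(X < 526) = 0.95 with θ tied to k this way. Start at k = 2, θ = 310: P(X<526) ≈ 0.506.
Too low — raise k to concentrate. Iterating converges to k ≈ 11.
Then θ = 310/(11−1) ≈ 31.

k ≈ 11, θ ≈ 31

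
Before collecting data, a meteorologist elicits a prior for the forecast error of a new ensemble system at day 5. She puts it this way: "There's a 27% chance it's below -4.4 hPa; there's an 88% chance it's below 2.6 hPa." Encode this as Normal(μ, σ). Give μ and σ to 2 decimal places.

μ = -2.00, σ = 3.92

The p-quantile of Normal(μ,σ) is μ + z_p·σ, with z_{0.27} = -0.6128 and z_{0.88} = 1.175.
Eliminate σ: μ = (z₂·x₁ − z₁·x₂)/(z₂ − z₁) = (1.175·-4.4 − (-0.6128)·2.6)/1.788 = -2.00.
Then σ = (x₂ − x₁)/(z₂ − z₁) = (2.6 − -4.4)/1.788 = 3.92.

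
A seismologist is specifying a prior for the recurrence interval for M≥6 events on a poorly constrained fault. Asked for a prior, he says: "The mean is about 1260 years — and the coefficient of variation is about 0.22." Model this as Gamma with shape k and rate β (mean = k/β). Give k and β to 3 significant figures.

For Gamma(k, rate β): mean = k/β, variance = k/β², so CV = 1/√k.
CV = 0.22, hence k = 1/CV² = 20.7.
Then β = k/mean = 20.7/1260 = 0.0164.

k ≈ 20.7, β ≈ 0.0164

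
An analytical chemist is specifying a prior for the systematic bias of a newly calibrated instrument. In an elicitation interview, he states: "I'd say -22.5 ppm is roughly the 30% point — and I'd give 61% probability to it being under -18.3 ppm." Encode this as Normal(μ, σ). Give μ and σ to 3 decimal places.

μ = -19.760, σ = 5.226

The p-quantile of Normal(μ,σ) is μ + z_p·σ, with z_{0.3} = -0.5244 and z_{0.61} = 0.2793.
Eliminate σ: μ = (z₂·x₁ − z₁·x₂)/(z₂ − z₁) = (0.2793·-22.5 − (-0.5244)·-18.3)/0.8037 = -19.760.
Then σ = (x₂ − x₁)/(z₂ − z₁) = (-18.3 − -22.5)/0.8037 = 5.226.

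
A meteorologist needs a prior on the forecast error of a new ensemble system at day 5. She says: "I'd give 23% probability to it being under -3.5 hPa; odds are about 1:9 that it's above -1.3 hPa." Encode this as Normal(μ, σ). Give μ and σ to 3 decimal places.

μ = -2.695, σ = 1.089

The p-quantile of Normal(μ,σ) is μ + z_p·σ, with z_{0.23} = -0.7388 and z_{0.9} = 1.282.
Eliminate σ: μ = (z₂·x₁ − z₁·x₂)/(z₂ − z₁) = (1.282·-3.5 − (-0.7388)·-1.3)/2.02 = -2.695.
Then σ = (x₂ − x₁)/(z₂ − z₁) = (-1.3 − -3.5)/2.02 = 1.089.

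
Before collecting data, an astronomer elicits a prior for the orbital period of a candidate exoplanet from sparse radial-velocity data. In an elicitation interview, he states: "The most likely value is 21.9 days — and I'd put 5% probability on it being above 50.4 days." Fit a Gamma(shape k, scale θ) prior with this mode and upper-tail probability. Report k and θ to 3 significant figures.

Gamma(k,θ) with k>1 has mode (k−1)θ, so θ = 21.9/(k−1).
Need P(X < 50.4) = 0.95 with θ tied to k this way. Start at k = 2, θ = 21.9: P(X<50.4) ≈ 0.669.
Too low — raise k to concentrate. Iterating converges to k ≈ 4.94.
Then θ = 21.9/(4.94−1) ≈ 5.55.

k ≈ 4.94, θ ≈ 5.55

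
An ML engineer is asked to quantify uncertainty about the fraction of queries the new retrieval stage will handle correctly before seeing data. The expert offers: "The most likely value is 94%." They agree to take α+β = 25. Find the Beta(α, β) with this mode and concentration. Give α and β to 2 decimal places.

For α,β > 1 the Beta mode is (α−1)/(α+β−2). With α+β = 25, the mode is (α−1)/23.
Set (α−1)/23 = 0.94 → α = 1 + 0.94·23 = 22.62.
β = 25 − α = 2.38.

α = 22.62, β = 2.38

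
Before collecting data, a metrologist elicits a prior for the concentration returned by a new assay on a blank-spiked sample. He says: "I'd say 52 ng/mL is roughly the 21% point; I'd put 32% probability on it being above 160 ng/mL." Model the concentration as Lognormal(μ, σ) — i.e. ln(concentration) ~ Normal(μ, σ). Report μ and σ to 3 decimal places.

μ ≈ 4.663, σ ≈ 0.882

If T ~ Lognormal(μ,σ) then ln T ~ Normal(μ,σ), so the p-quantile of ln T is μ + z_p·σ.
ln(52) = 3.951 and ln(160) = 5.075; z_{0.21} = -0.8064, z_{0.68} = 0.4677.
σ = (5.075 − 3.951)/(0.4677 − (-0.8064)) = 0.882.
μ = 3.951 − (-0.8064)·0.882 = 4.663.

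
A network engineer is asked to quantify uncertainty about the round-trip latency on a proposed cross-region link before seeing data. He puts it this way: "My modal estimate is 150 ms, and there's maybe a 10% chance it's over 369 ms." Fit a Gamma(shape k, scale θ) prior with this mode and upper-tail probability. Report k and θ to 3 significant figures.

k ≈ 3.37, θ ≈ 63.3

Gamma(k,θ) with k>1 has mode (k−1)θ, so θ = 150/(k−1).
Need P(X < 369) = 0.9 with θ tied to k this way. Start at k = 2, θ = 150: P(X<369) ≈ 0.704.
Too low — raise k to concentrate. Iterating converges to k ≈ 3.37.
Then θ = 150/(3.37−1) ≈ 63.3.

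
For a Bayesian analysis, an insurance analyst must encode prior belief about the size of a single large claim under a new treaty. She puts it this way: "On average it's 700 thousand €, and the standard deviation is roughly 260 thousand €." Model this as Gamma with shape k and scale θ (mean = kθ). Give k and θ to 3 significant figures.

For Gamma(k, scale θ): mean = kθ, variance = kθ², so CV = 1/√k.
CV = SD/mean = 260/700 = 0.3714, hence k = 1/CV² = 7.25.
Then θ = mean/k = 700/7.25 = 96.6.

k ≈ 7.25, θ ≈ 96.6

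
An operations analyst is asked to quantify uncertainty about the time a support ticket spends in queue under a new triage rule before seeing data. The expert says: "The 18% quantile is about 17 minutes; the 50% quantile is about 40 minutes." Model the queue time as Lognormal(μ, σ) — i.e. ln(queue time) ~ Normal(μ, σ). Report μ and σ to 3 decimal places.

μ ≈ 3.689, σ ≈ 0.935

If T ~ Lognormal(μ,σ) then ln T ~ Normal(μ,σ), so the p-quantile of ln T is μ + z_p·σ.
ln(17) = 2.833 and ln(40) = 3.689; z_{0.18} = -0.9154, z_{0.5} = 0.
σ = (3.689 − 2.833)/(0 − (-0.9154)) = 0.935.
μ = 2.833 − (-0.9154)·0.935 = 3.689.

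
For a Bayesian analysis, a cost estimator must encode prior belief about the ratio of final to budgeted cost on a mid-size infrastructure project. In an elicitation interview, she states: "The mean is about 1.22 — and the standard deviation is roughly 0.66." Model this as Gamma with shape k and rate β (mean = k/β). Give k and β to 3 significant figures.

k ≈ 3.42, β ≈ 2.8

For Gamma(k, rate β): mean = k/β, variance = k/β², so CV = 1/√k.
CV = SD/mean = 0.66/1.22 = 0.541, hence k = 1/CV² = 3.42.
Then β = k/mean = 3.42/1.22 = 2.8.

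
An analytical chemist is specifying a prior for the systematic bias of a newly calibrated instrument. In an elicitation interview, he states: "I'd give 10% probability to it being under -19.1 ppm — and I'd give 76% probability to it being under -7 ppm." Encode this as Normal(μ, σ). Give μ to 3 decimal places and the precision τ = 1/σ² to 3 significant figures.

μ = -11.299, τ = 0.027

For Normal(μ,σ), the p-quantile is μ + z_p·σ. Here z_{0.1} = -1.282, z_{0.76} = 0.7063.
So -19.1 = μ − 1.282σ and -7 = μ + 0.7063σ.
Subtracting: σ = (-7 − -19.1)/(0.7063 − (-1.282)) = 6.087.
Then μ = -19.1 − (-1.282)·6.087 = -11.299.
Precision τ = 1/σ² = 1/6.087² = 0.027.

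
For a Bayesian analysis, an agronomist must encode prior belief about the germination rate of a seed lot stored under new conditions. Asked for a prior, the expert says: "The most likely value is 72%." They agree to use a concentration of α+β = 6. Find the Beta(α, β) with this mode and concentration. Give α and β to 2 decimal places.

For α,β > 1 the Beta mode is (α−1)/(α+β−2). With α+β = 6, the mode is (α−1)/4.
Set (α−1)/4 = 0.72 → α = 1 + 0.72·4 = 3.88.
β = 6 − α = 2.12.

α = 3.88, β = 2.12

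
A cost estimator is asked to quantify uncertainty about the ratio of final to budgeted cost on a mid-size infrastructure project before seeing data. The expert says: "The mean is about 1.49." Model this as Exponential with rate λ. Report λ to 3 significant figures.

Exponential mean = 1/λ, so λ = 1/1.49 = 0.671.

λ ≈ 0.671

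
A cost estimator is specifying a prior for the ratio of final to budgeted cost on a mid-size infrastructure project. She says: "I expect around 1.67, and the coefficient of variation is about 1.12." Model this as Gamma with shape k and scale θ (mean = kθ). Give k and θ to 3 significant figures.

k ≈ 0.797, θ ≈ 2.09

For Gamma(k, scale θ): mean = kθ, variance = kθ², so CV = 1/√k.
CV = 1.12, hence k = 1/CV² = 0.797.
Then θ = mean/k = 1.67/0.797 = 2.09.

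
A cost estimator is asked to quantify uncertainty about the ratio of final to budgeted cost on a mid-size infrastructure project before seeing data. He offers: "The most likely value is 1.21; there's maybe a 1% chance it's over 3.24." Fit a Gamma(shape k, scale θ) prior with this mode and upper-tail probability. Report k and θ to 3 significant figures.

k ≈ 5.77, θ ≈ 0.254

Gamma(k,θ) with k>1 has mode (k−1)θ, so θ = 1.21/(k−1).
Need P(X < 3.24) = 0.99 with θ tied to k this way. Start at k = 2, θ = 1.21: P(X<3.24) ≈ 0.747.
Too low — raise k to concentrate. Iterating converges to k ≈ 5.77.
Then θ = 1.21/(5.77−1) ≈ 0.254.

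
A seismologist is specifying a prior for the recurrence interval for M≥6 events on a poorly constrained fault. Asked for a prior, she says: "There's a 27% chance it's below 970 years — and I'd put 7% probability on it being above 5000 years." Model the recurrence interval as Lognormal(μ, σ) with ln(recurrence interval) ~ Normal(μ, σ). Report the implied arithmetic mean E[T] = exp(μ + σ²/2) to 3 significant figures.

If T ~ Lognormal(μ,σ) then ln T ~ Normal(μ,σ), so the p-quantile of ln T is μ + z_p·σ.
ln(970) = 6.877 and ln(5000) = 8.517; z_{0.27} = -0.6128, z_{0.93} = 1.476.
σ = (8.517 − 6.877)/(1.476 − (-0.6128)) = 0.785.
μ = 6.877 − (-0.6128)·0.785 = 7.358.
E[T] = exp(μ + σ²/2) = exp(7.358 + 0.3082) = 2140 years.

E[T] ≈ 2140 years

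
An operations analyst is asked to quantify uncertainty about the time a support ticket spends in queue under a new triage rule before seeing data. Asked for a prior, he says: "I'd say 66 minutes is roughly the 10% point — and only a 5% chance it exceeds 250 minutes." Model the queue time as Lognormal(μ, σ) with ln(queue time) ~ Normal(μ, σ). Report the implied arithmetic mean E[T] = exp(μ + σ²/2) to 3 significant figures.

If T ~ Lognormal(μ,σ) then ln T ~ Normal(μ,σ), so the p-quantile of ln T is μ + z_p·σ.
ln(66) = 4.19 and ln(250) = 5.521; z_{0.1} = -1.282, z_{0.95} = 1.645.
σ = (5.521 − 4.19)/(1.645 − (-1.282)) = 0.455.
μ = 4.19 − (-1.282)·0.455 = 4.773.
E[T] = exp(μ + σ²/2) = exp(4.773 + 0.1036) = 131 minutes.

E[T] ≈ 131 minutes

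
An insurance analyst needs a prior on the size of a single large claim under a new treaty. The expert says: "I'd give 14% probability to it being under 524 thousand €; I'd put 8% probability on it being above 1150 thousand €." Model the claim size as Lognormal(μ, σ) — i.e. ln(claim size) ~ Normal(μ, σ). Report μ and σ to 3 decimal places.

If T ~ Lognormal(μ,σ) then ln T ~ Normal(μ,σ), so the p-quantile of ln T is μ + z_p·σ.
ln(524) = 6.261 and ln(1150) = 7.048; z_{0.14} = -1.08, z_{0.92} = 1.405.
σ = (7.048 − 6.261)/(1.405 − (-1.08)) = 0.316.
μ = 6.261 − (-1.08)·0.316 = 6.603.

μ ≈ 6.603, σ ≈ 0.316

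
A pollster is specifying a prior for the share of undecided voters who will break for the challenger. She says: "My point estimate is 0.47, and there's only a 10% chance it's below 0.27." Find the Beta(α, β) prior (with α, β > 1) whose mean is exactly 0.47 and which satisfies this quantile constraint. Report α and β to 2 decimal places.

α ≈ 4.56, β ≈ 5.14

With mean 0.47 fixed, write α = 0.47s, β = 0.53s where s = α+β.
Need P(θ < 0.27) = 0.1 under Beta(0.47s, 0.53s). Normal approximation: (q−m)/√(m(1−m)/s) ≈ z_{0.1} = -1.28, so s ≈ 0.47·0.53·(-1.28)²/(0.27−0.47)² = 10.2.
At s = 10.2: P(θ<0.27) ≈ 0.094. Adjusting to match 0.1 gives s ≈ 9.70.
So α = 0.47·9.70 ≈ 4.56, β = 0.53·9.70 ≈ 5.14.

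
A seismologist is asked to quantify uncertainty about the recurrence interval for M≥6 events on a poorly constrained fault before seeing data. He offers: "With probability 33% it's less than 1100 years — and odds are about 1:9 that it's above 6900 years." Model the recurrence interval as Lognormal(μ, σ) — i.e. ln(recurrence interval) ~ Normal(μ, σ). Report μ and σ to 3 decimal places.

μ ≈ 7.472, σ ≈ 1.067

If T ~ Lognormal(μ,σ) then ln T ~ Normal(μ,σ), so the p-quantile of ln T is μ + z_p·σ.
ln(1100) = 7.003 and ln(6900) = 8.839; z_{0.33} = -0.4399, z_{0.9} = 1.282.
σ = (8.839 − 7.003)/(1.282 − (-0.4399)) = 1.067.
μ = 7.003 − (-0.4399)·1.067 = 7.472.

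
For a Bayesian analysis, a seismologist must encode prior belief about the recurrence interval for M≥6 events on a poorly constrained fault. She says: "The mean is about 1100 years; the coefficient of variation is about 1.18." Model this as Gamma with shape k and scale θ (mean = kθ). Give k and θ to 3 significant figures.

For Gamma(k, scale θ): mean = kθ, variance = kθ², so CV = 1/√k.
CV = 1.18, hence k = 1/CV² = 0.718.
Then θ = mean/k = 1100/0.718 = 1530.

k ≈ 0.718, θ ≈ 1530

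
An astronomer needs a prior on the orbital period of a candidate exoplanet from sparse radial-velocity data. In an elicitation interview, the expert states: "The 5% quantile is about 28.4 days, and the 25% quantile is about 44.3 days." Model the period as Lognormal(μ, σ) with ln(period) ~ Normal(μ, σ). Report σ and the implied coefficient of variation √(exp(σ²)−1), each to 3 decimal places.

If T ~ Lognormal(μ,σ) then ln T ~ Normal(μ,σ), so the p-quantile of ln T is μ + z_p·σ.
ln(28.4) = 3.346 and ln(44.3) = 3.791; z_{0.05} = -1.645, z_{0.25} = -0.6745.
σ = (3.791 − 3.346)/(-0.6745 − (-1.645)) = 0.458.
μ = 3.346 − (-1.645)·0.458 = 4.100.
CV = √(exp(σ²)−1) = √(exp(0.2099)−1) = 0.483.

σ ≈ 0.458, CV ≈ 0.483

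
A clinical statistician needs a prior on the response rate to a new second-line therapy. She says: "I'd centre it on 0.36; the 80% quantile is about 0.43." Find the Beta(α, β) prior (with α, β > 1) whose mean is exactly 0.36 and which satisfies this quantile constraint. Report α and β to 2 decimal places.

α ≈ 11.73, β ≈ 20.85

With mean 0.36 fixed, write α = 0.36s, β = 0.64s where s = α+β.
Need P(θ < 0.43) = 0.8 under Beta(0.36s, 0.64s). Normal approximation: (q−m)/√(m(1−m)/s) ≈ z_{0.8} = 0.842, so s ≈ 0.36·0.64·(0.842)²/(0.43−0.36)² = 33.3.
At s = 33.3: P(θ<0.43) ≈ 0.802. Adjusting to match 0.8 gives s ≈ 32.57.
So α = 0.36·32.57 ≈ 11.73, β = 0.64·32.57 ≈ 20.85.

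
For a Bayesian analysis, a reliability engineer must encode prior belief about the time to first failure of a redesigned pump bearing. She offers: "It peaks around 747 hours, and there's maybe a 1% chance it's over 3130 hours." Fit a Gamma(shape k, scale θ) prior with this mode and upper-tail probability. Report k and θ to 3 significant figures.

Gamma(k,θ) with k>1 has mode (k−1)θ, so θ = 747/(k−1).
Need P(X < 3130) = 0.99 with θ tied to k this way. Start at k = 2, θ = 747: P(X<3130) ≈ 0.921.
Too low — raise k to concentrate. Iterating converges to k ≈ 3.01.
Then θ = 747/(3.01−1) ≈ 372.

k ≈ 3.01, θ ≈ 372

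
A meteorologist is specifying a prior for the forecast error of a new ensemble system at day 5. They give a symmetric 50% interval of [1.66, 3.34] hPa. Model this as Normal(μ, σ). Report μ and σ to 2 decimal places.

A symmetric 50% interval runs μ ± z·σ with z = 0.6745.
Half-width = 0.84, so σ = 0.84/0.6745 = 1.25.
μ is the interval midpoint, 2.50.

μ = 2.50, σ = 1.25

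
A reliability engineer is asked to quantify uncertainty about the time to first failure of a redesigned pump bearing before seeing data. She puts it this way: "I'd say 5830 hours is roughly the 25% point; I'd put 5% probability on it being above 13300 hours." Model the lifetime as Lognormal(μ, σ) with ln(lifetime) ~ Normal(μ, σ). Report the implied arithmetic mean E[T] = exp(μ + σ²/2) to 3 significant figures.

E[T] ≈ 7890 hours

If T ~ Lognormal(μ,σ) then ln T ~ Normal(μ,σ), so the p-quantile of ln T is μ + z_p·σ.
ln(5830) = 8.671 and ln(13300) = 9.496; z_{0.25} = -0.6745, z_{0.95} = 1.645.
σ = (9.496 − 8.671)/(1.645 − (-0.6745)) = 0.356.
μ = 8.671 − (-0.6745)·0.356 = 8.911.
E[T] = exp(μ + σ²/2) = exp(8.911 + 0.0632) = 7890 hours.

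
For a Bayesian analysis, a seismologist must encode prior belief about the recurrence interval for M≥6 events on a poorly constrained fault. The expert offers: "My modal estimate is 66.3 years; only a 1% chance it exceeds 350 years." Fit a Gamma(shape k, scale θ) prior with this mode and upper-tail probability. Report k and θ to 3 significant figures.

Gamma(k,θ) with k>1 has mode (k−1)θ, so θ = 66.3/(k−1).
Need P(X < 350) = 0.99 with θ tied to k this way. Start at k = 2, θ = 66.3: P(X<350) ≈ 0.968.
Too low — raise k to concentrate. Iterating converges to k ≈ 2.39.
Then θ = 66.3/(2.39−1) ≈ 47.6.

k ≈ 2.39, θ ≈ 47.6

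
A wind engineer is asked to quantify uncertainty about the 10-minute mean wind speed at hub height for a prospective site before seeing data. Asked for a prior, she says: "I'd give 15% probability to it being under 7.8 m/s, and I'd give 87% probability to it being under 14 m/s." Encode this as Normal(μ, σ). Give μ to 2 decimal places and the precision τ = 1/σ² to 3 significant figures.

μ = 10.77, τ = 0.122

The p-quantile of Normal(μ,σ) is μ + z_p·σ, with z_{0.15} = -1.036 and z_{0.87} = 1.126.
Eliminate σ: μ = (z₂·x₁ − z₁·x₂)/(z₂ − z₁) = (1.126·7.8 − (-1.036)·14)/2.163 = 10.77.
Then σ = (x₂ − x₁)/(z₂ − z₁) = (14 − 7.8)/2.163 = 2.87.
Precision τ = 1/σ² = 1/2.867² = 0.122.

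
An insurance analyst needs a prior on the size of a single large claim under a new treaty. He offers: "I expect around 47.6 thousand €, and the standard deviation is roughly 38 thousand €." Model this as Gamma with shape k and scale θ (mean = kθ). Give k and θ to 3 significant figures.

k ≈ 1.57, θ ≈ 30.3

For Gamma(k, scale θ): mean = kθ, variance = kθ², so CV = 1/√k.
CV = SD/mean = 38/47.6 = 0.7983, hence k = 1/CV² = 1.57.
Then θ = mean/k = 47.6/1.57 = 30.3.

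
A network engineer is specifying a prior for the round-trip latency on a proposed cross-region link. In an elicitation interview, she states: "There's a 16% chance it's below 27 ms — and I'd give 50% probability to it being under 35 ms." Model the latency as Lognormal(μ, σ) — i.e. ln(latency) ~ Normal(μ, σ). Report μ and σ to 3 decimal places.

If T ~ Lognormal(μ,σ) then ln T ~ Normal(μ,σ), so the p-quantile of ln T is μ + z_p·σ.
ln(27) = 3.296 and ln(35) = 3.555; z_{0.16} = -0.9945, z_{0.5} = 0.
σ = (3.555 − 3.296)/(0 − (-0.9945)) = 0.261.
μ = 3.296 − (-0.9945)·0.261 = 3.555.

μ ≈ 3.555, σ ≈ 0.261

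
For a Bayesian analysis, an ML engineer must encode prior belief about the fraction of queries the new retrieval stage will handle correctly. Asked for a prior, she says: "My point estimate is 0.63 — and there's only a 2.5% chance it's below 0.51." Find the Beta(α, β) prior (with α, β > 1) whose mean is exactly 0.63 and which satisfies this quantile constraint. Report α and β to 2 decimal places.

With mean 0.63 fixed, write α = 0.63s, β = 0.37s where s = α+β.
Need P(θ < 0.51) = 0.025 under Beta(0.63s, 0.37s). Normal approximation: (q−m)/√(m(1−m)/s) ≈ z_{0.025} = -1.96, so s ≈ 0.63·0.37·(-1.96)²/(0.51−0.63)² = 62.2.
At s = 62.2: P(θ<0.51) ≈ 0.027. Adjusting to match 0.025 gives s ≈ 64.82.
So α = 0.63·64.82 ≈ 40.84, β = 0.37·64.82 ≈ 23.98.

α ≈ 40.84, β ≈ 23.98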